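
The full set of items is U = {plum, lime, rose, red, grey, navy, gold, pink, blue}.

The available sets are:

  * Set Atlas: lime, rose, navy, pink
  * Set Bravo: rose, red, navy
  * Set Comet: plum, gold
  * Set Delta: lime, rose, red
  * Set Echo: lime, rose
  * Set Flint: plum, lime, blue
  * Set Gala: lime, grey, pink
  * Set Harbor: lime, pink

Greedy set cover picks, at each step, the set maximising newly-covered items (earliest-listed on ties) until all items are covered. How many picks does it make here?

5

Greedy: pick Atlas (covers 4 new) → pick Comet (covers 2 new) → pick Bravo (covers 1 new) → pick Flint (covers 1 new) → pick Gala (covers 1 new). Total picks: 5.
(The true minimum cover uses only 4 sets, so greedy is not optimal here.)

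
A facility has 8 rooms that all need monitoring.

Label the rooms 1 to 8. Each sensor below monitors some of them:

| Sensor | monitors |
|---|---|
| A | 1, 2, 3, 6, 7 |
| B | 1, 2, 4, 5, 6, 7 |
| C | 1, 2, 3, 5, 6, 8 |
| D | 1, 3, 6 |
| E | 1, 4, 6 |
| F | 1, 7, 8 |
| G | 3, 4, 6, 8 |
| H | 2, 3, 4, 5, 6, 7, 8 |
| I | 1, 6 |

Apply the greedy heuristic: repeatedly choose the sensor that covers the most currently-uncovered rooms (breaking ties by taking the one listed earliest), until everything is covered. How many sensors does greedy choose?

2

Greedy: pick H (covers 7 new) → pick A (covers 1 new). Total picks: 2.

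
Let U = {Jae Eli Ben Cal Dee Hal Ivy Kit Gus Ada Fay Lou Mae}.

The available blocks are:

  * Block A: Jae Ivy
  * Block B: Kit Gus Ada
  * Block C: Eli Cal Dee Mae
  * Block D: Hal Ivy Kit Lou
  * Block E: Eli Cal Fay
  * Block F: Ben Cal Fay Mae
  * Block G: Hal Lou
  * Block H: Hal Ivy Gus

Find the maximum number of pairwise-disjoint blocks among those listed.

A, B, C, G are pairwise disjoint (A={Jae,Ivy}; B={Kit,Gus,Ada}; C={Eli,Cal,Dee,Mae}; G={Hal,Lou}).
Every remaining block overlaps one of these, and no 5 of the listed blocks are pairwise disjoint, so 4 is the maximum.

4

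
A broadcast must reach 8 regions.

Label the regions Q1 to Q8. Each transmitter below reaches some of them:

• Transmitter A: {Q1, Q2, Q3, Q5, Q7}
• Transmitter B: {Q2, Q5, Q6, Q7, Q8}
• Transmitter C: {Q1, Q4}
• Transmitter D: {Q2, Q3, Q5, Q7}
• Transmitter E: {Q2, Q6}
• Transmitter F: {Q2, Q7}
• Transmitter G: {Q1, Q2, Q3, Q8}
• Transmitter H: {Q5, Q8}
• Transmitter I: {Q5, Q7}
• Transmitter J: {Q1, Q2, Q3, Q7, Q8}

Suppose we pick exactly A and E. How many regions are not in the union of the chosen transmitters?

2

Union of A, E = {Q1, Q2, Q3, Q5, Q6, Q7}.
Not covered: Q4, Q8 — 2 regions.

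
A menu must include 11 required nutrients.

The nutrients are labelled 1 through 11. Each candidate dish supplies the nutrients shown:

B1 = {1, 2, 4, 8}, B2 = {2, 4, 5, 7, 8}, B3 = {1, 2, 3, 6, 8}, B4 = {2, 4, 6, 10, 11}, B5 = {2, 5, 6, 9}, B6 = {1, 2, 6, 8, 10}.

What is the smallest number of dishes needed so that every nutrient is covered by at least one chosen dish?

4

B2 and B3 and B4 and B5 together: B2 ∪ B3 ∪ B4 ∪ B5 = {1, 2, 3, 4, 5, 6, 7, 8, 9, 10, 11} — every nutrient is covered.
Only B5 contains 9, so B5 is forced; the remaining 7 nutrients need at least 3 more dishes (each remaining dish adds at most 3) — so at least 4 dishes are needed, and 4 is optimal.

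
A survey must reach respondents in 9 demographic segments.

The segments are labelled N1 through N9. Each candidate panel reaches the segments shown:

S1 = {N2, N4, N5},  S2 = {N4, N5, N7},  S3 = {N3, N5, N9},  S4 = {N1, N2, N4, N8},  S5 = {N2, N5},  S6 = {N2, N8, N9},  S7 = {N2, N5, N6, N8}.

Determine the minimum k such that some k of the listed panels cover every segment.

4

Take {S2, S3, S4, S7}. Their union is {N1, N2, N3, N4, N5, N6, N7, N8, N9}, which is all 9 segments.
Only S7 contains N6, so S7 is forced; the remaining 5 segments need at least 3 more panels (each remaining panel adds at most 2) — so at least 4 panels are needed, and 4 is optimal.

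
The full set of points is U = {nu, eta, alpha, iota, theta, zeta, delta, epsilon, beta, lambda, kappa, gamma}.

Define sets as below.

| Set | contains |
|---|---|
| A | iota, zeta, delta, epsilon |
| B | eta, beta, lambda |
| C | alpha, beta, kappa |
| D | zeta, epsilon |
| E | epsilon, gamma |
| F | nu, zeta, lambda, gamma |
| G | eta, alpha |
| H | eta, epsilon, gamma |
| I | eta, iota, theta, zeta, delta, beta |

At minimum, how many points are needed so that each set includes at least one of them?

The 4 points {alpha, epsilon, beta, lambda} hit every set.
No choice of 3 points meets every set, so 4 is the minimum.

4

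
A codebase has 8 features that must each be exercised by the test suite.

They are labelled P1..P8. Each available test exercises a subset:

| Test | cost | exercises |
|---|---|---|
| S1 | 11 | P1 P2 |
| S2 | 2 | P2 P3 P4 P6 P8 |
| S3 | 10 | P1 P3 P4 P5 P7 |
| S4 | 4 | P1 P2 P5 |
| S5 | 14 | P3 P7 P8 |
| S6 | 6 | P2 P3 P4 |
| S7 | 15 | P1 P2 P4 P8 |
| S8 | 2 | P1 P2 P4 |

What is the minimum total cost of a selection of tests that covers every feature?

S2, S3 together cover every feature (S2 ∪ S3 = {P1, P2, P3, P4, P5, P6, P7, P8}); total cost 2 + 10 = 12.
The greedy pick S2, S4, S3 costs 16; no covering selection beats 12.

12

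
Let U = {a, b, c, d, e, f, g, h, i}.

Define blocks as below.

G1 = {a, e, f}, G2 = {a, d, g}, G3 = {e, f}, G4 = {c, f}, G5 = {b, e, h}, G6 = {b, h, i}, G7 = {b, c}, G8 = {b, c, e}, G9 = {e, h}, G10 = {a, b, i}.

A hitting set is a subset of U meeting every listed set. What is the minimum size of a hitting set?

The 4 points {a, b, e, f} hit every block.
No choice of 3 points meets every block, so 4 is the minimum.

4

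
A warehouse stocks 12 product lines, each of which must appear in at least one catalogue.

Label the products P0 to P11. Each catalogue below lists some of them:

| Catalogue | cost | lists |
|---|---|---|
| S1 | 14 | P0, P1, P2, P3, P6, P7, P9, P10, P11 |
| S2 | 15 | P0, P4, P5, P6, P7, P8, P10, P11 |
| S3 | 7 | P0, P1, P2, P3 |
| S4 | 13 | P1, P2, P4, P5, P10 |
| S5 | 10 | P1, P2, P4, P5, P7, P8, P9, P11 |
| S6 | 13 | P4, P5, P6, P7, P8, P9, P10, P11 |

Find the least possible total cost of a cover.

S3, S6 together cover every product (S3 ∪ S6 = {P0, P1, P2, P3, P4, P5, P6, P7, P8, P9, P10, P11}); total cost 7 + 13 = 20.
The greedy pick S5, S1 costs 24; no covering selection beats 20.

20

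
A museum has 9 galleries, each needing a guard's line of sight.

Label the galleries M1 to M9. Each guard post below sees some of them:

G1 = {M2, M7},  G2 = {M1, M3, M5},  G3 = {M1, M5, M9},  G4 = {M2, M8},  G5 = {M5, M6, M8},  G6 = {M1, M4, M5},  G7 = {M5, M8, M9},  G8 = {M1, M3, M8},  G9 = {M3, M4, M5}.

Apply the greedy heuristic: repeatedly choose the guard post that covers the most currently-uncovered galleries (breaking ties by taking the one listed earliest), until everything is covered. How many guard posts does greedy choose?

Greedy: pick G2 (covers 3 new) → pick G1 (covers 2 new) → pick G5 (covers 2 new) → pick G3 (covers 1 new) → pick G6 (covers 1 new). Total picks: 5.
(The true minimum cover uses only 4 guard posts, so greedy is not optimal here.)

5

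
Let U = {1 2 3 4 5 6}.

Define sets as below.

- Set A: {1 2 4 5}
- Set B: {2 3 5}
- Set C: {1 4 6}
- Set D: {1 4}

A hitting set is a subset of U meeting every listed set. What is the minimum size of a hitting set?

The 2 points {1, 2} hit every set.
The sets B, C are pairwise disjoint, so any hitting set needs a separate point for each — at least 2. Hence 2 is optimal.

2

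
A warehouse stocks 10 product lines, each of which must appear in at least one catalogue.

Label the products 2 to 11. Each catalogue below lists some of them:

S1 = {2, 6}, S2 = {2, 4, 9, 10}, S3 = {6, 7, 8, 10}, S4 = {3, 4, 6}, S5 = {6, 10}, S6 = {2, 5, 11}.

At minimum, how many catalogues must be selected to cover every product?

4

Take {S2, S3, S4, S6}. Their union is {2, 3, 4, 5, 6, 7, 8, 9, 10, 11}, which is all 10 products.
Only S4 contains 3, so S4 is forced; the remaining 7 products need at least 3 more catalogues (each remaining catalogue adds at most 3) — so at least 4 catalogues are needed, and 4 is optimal.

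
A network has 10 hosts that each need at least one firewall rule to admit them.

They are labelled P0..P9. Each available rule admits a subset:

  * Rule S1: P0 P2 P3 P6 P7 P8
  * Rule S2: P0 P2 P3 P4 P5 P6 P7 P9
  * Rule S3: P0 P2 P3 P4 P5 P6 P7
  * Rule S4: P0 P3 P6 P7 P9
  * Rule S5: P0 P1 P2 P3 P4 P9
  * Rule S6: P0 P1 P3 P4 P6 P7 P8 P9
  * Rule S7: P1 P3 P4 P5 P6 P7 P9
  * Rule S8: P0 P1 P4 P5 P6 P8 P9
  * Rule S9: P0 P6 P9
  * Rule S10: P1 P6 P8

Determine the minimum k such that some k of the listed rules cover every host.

S3 and S8 together: S3 ∪ S8 = {P0, P1, P2, P3, P4, P5, P6, P7, P8, P9} — every host is covered.
No single rule has all 10 hosts (the largest, S2, has 8), so 2 is optimal.

2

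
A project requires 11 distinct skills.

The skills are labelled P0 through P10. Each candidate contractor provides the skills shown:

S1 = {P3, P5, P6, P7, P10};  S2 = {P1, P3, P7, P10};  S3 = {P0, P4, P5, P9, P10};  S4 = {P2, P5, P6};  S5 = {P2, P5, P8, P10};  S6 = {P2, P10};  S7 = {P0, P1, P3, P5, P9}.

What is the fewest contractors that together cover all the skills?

4

S2 and S3 and S4 and S5 together: S2 ∪ S3 ∪ S4 ∪ S5 = {P0, P1, P2, P3, P4, P5, P6, P7, P8, P9, P10} — every skill is covered.
No 3 of the 7 contractors cover everything (all 35 combinations miss at least one skill), so 4 is optimal.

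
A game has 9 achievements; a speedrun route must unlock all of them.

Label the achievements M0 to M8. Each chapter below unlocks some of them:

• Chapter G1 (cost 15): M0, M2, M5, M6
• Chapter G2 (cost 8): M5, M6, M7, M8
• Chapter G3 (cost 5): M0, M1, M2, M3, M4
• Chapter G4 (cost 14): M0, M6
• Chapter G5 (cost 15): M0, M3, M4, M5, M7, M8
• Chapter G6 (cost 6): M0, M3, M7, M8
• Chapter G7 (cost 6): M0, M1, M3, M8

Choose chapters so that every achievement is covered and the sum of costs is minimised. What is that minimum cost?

13

G2, G3 together cover every achievement (G2 ∪ G3 = {M0, M1, M2, M3, M4, M5, M6, M7, M8}); total cost 8 + 5 = 13.
No covering selection has total cost below 13.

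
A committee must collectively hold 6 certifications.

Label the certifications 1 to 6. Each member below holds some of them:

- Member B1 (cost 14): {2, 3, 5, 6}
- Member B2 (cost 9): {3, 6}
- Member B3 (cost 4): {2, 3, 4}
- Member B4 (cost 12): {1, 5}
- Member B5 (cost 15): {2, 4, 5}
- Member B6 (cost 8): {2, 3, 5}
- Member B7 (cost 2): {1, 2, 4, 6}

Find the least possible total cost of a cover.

10

B6, B7 together cover every certification (B6 ∪ B7 = {1, 2, 3, 4, 5, 6}); total cost 8 + 2 = 10.
The greedy pick B7, B3, B6 costs 14; no covering selection beats 10.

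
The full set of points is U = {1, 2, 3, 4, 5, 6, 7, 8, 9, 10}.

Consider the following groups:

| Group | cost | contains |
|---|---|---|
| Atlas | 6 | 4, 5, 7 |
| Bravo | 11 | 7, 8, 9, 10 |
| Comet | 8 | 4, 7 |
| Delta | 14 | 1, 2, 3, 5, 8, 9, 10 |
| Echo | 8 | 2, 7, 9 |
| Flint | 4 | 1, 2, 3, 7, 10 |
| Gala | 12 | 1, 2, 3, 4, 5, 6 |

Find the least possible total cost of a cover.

Bravo, Gala together cover every point (Bravo ∪ Gala = {1, 2, 3, 4, 5, 6, 7, 8, 9, 10}); total cost 11 + 12 = 23.
The greedy pick Flint, Atlas, Bravo, Gala costs 33; no covering selection beats 23.

23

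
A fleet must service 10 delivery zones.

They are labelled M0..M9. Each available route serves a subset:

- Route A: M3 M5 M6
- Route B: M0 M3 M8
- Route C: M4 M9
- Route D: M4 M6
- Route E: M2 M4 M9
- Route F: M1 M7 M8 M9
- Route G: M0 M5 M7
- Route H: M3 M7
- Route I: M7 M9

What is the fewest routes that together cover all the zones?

4

Take {A, E, F, G}. Their union is {M0, M1, M2, M3, M4, M5, M6, M7, M8, M9}, which is all 10 zones.
Only E contains M2, so E is forced; the remaining 7 zones need at least 3 more routes (each remaining route adds at most 3) — so at least 4 routes are needed, and 4 is optimal.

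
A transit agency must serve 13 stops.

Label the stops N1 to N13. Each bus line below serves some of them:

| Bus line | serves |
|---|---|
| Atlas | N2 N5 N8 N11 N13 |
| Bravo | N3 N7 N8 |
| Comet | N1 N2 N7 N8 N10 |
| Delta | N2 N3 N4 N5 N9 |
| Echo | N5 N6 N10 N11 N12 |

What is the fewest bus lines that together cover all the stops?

Take {Atlas, Comet, Delta, Echo}. Their union is {N1, N2, N3, N4, N5, N6, N7, N8, N9, N10, N11, N12, N13}, which is all 13 stops.
Only Atlas contains N13, so Atlas is forced; the remaining 8 stops need at least 3 more bus lines (each remaining bus line adds at most 3) — so at least 4 bus lines are needed, and 4 is optimal.

4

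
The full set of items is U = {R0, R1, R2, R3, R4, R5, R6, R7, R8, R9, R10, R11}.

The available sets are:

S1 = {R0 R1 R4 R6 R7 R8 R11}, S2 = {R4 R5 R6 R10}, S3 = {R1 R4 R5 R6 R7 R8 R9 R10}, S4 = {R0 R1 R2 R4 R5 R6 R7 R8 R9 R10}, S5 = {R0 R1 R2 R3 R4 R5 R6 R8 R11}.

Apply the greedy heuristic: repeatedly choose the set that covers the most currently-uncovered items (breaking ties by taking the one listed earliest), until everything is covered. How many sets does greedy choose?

Greedy: pick S4 (covers 10 new) → pick S5 (covers 2 new). Total picks: 2.

2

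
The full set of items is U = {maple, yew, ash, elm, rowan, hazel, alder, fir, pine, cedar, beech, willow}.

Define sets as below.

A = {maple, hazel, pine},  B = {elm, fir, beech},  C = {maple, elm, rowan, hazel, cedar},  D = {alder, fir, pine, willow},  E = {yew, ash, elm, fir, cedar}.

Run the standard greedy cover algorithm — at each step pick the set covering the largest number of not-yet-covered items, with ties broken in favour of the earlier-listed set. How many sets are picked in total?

4

Greedy: pick C (covers 5 new) → pick D (covers 4 new) → pick E (covers 2 new) → pick B (covers 1 new). Total picks: 4.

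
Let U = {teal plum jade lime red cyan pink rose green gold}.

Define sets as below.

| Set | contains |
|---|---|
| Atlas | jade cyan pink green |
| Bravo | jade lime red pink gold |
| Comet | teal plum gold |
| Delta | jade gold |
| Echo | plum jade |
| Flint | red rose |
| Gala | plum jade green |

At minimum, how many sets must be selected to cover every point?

4

Take {Atlas, Bravo, Comet, Flint}. Their union is {teal, plum, jade, lime, red, cyan, pink, rose, green, gold}, which is all 10 points.
Only Bravo contains lime, so Bravo is forced; the remaining 5 points need at least 3 more sets (each remaining set adds at most 2) — so at least 4 sets are needed, and 4 is optimal.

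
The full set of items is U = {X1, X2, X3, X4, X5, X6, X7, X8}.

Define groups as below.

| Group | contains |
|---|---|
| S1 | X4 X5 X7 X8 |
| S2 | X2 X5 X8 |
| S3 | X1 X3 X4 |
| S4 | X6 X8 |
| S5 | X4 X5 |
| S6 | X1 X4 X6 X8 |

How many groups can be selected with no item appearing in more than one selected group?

S3, S4 are pairwise disjoint (S3={X1,X3,X4}; S4={X6,X8}).
Every remaining group overlaps one of these, and no 3 of the listed groups are pairwise disjoint, so 2 is the maximum.

2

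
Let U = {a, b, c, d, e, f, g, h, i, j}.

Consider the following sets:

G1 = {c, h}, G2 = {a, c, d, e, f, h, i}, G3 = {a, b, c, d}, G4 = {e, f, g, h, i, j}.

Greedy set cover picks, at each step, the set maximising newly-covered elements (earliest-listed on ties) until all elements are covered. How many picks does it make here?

3

Greedy: pick G2 (covers 7 new) → pick G4 (covers 2 new) → pick G3 (covers 1 new). Total picks: 3.
(The true minimum cover uses only 2 sets, so greedy is not optimal here.)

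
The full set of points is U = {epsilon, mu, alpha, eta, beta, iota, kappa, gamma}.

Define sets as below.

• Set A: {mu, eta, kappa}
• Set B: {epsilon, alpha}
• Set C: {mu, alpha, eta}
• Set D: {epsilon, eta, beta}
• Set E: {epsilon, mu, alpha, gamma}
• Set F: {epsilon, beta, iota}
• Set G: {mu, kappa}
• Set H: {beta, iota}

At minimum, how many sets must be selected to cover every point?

Take {A, E, F}. Their union is {epsilon, mu, alpha, eta, beta, iota, kappa, gamma}, which is all 8 points.
Only E contains gamma, so E is forced; the remaining 4 points need at least 2 more sets (each remaining set adds at most 2) — so at least 3 sets are needed, and 3 is optimal.

3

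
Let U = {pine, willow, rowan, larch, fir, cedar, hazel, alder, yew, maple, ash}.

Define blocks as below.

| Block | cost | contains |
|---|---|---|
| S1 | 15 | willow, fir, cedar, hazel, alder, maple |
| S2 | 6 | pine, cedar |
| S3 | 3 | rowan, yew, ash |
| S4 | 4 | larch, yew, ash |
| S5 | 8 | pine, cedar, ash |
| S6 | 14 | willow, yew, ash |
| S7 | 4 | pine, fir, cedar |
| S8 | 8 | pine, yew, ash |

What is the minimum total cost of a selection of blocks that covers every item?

26

S1, S3, S4, S7 together cover every item (S1 ∪ S3 ∪ S4 ∪ S7 = {pine, willow, rowan, larch, fir, cedar, hazel, alder, yew, maple, ash}); total cost 15 + 3 + 4 + 4 = 26.
No covering selection has total cost below 26.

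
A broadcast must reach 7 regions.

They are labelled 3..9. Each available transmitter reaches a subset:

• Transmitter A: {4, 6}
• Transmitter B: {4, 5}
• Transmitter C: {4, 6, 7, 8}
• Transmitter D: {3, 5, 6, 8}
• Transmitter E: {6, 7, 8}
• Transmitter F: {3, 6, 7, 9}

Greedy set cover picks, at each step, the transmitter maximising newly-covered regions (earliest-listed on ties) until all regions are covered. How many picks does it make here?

Greedy: pick C (covers 4 new) → pick D (covers 2 new) → pick F (covers 1 new). Total picks: 3.

3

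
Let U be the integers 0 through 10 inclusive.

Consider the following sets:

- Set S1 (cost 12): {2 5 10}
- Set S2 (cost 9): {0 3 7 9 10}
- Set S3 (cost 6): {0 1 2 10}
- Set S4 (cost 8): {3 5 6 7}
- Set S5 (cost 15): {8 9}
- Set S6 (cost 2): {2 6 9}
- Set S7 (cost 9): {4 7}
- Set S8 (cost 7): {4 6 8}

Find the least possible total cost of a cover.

23

S3, S4, S6, S8 together cover every element (S3 ∪ S4 ∪ S6 ∪ S8 = {0, 1, 2, 3, 4, 5, 6, 7, 8, 9, 10}); total cost 6 + 8 + 2 + 7 = 23.
No covering selection has total cost below 23.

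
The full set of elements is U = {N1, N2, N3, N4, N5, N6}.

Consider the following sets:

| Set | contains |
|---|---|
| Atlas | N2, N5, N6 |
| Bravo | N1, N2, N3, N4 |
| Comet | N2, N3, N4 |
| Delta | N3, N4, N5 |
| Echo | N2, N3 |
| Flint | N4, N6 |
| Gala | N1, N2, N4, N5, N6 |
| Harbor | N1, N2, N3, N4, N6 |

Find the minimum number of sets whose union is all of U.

Comet and Gala together: Comet ∪ Gala = {N1, N2, N3, N4, N5, N6} — every element is covered.
No single set has all 6 elements (the largest, Gala, has 5), so 2 is optimal.

2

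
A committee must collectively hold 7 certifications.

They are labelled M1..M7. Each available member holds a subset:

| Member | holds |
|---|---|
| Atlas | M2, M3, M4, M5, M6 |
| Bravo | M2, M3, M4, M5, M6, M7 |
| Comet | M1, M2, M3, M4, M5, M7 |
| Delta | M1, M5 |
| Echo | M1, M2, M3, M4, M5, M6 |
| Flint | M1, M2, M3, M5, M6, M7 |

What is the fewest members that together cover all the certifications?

Bravo and Comet together: Bravo ∪ Comet = {M1, M2, M3, M4, M5, M6, M7} — every certification is covered.
No single member has all 7 certifications (the largest, Bravo, has 6), so 2 is optimal.

2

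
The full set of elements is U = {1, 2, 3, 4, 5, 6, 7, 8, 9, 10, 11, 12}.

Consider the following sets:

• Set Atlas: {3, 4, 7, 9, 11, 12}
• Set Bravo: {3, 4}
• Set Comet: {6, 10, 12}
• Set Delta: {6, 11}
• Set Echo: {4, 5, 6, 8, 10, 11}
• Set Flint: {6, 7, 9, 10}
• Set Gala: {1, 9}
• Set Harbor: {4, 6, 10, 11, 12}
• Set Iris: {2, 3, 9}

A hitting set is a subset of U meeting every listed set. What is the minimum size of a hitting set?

The 3 elements {3, 6, 9} hit every set.
The sets Bravo, Comet, Gala are pairwise disjoint, so any hitting set needs a separate element for each — at least 3. Hence 3 is optimal.

3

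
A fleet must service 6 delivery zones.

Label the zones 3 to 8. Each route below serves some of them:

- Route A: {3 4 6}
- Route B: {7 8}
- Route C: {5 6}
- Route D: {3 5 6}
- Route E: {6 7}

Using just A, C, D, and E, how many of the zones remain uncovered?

1

Union of A, C, D, E = {3, 4, 5, 6, 7}.
Not covered: 8 — 1 zone.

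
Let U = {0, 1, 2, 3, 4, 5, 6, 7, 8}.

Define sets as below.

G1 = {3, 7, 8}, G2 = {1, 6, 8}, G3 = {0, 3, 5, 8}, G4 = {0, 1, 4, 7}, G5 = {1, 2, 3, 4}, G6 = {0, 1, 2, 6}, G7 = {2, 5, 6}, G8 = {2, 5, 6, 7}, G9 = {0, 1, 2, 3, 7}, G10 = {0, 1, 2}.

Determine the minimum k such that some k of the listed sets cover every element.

3

Take {G3, G4, G7}. Their union is {0, 1, 2, 3, 4, 5, 6, 7, 8}, which is all 9 elements.
No 2 of the 10 sets cover everything (all 45 combinations miss at least one element), so 3 is optimal.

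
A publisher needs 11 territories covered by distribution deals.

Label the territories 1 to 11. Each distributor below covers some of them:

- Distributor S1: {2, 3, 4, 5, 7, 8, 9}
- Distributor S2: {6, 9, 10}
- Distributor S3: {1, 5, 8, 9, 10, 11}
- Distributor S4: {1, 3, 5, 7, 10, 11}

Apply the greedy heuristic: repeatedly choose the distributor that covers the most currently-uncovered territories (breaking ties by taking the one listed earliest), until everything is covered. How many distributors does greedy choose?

3

Greedy: pick S1 (covers 7 new) → pick S3 (covers 3 new) → pick S2 (covers 1 new). Total picks: 3.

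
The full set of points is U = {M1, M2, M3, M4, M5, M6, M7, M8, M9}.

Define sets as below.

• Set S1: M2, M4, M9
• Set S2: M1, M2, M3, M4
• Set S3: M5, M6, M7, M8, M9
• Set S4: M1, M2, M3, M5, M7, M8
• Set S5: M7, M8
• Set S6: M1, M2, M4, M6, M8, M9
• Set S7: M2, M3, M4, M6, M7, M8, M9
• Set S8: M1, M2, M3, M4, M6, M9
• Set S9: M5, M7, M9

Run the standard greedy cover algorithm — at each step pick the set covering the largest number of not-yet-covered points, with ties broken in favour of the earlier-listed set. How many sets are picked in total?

Greedy: pick S7 (covers 7 new) → pick S4 (covers 2 new). Total picks: 2.

2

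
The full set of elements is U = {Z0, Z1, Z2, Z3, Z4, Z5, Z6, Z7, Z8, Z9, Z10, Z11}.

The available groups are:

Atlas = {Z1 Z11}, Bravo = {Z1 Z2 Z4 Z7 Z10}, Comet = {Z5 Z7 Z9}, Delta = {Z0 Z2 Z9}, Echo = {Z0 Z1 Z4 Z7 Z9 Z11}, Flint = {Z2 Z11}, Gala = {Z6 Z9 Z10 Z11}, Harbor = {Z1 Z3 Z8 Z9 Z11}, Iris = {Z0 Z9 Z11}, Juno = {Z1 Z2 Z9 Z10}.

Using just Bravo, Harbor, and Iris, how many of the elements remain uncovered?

2

Union of Bravo, Harbor, Iris = {Z0, Z1, Z2, Z3, Z4, Z7, Z8, Z9, Z10, Z11}.
Not covered: Z5, Z6 — 2 elements.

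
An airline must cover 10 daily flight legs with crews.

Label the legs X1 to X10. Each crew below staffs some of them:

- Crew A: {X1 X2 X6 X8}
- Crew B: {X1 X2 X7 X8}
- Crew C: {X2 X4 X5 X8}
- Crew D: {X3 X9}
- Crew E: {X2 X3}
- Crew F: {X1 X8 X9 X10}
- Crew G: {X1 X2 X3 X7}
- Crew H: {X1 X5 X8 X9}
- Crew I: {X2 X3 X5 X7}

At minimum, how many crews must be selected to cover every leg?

Take {A, C, F, G}. Their union is {X1, X2, X3, X4, X5, X6, X7, X8, X9, X10}, which is all 10 legs.
No 3 of the 9 crews cover everything (all 84 combinations miss at least one leg), so 4 is optimal.

4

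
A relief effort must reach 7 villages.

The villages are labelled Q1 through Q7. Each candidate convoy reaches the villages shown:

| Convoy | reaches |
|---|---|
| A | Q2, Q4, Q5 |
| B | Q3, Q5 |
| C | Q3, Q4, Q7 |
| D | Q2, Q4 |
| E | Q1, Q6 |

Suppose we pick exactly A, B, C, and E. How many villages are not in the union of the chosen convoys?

Union of A, B, C, E = {Q1, Q2, Q3, Q4, Q5, Q6, Q7} — that's every village, so 0 are uncovered.

0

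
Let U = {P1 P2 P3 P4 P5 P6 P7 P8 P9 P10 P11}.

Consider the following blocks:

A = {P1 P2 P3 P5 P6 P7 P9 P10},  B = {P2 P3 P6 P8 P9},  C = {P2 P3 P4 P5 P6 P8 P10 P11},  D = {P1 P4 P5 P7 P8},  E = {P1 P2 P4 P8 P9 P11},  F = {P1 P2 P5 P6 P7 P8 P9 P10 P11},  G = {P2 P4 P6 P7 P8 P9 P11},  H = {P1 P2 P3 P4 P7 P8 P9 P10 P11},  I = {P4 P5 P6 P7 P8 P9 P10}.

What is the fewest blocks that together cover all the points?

Take {F, H}. Their union is {P1, P2, P3, P4, P5, P6, P7, P8, P9, P10, P11}, which is all 11 points.
No single block has all 11 points (the largest, F, has 9), so 2 is optimal.

2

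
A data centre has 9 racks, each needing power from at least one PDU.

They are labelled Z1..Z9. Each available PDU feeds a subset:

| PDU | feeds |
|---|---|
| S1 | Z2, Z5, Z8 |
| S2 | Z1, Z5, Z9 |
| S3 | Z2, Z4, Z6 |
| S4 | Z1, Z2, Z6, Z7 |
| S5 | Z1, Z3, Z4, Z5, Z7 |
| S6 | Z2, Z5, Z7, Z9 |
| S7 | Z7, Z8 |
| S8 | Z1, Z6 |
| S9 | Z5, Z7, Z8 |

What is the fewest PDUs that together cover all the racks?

S5 and S6 and S8 and S9 together: S5 ∪ S6 ∪ S8 ∪ S9 = {Z1, Z2, Z3, Z4, Z5, Z6, Z7, Z8, Z9} — every rack is covered.
No 3 of the 9 PDUs cover everything (all 84 combinations miss at least one rack), so 4 is optimal.

4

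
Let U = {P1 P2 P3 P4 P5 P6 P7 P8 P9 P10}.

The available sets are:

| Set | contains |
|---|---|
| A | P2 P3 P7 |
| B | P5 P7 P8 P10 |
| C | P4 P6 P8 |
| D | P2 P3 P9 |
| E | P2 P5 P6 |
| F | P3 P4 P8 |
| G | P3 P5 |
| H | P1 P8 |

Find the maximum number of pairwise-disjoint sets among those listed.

B, D are pairwise disjoint (B={P5,P7,P8,P10}; D={P2,P3,P9}).
Every remaining set overlaps one of these, and no 3 of the listed sets are pairwise disjoint, so 2 is the maximum.

2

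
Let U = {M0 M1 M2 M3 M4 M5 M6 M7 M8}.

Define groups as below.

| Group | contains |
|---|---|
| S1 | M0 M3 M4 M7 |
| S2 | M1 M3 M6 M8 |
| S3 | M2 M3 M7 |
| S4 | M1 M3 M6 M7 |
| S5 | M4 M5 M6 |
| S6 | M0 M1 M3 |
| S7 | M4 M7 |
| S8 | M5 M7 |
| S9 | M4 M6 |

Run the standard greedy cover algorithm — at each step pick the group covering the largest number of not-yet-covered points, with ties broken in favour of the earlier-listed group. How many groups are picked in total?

4

Greedy: pick S1 (covers 4 new) → pick S2 (covers 3 new) → pick S3 (covers 1 new) → pick S5 (covers 1 new). Total picks: 4.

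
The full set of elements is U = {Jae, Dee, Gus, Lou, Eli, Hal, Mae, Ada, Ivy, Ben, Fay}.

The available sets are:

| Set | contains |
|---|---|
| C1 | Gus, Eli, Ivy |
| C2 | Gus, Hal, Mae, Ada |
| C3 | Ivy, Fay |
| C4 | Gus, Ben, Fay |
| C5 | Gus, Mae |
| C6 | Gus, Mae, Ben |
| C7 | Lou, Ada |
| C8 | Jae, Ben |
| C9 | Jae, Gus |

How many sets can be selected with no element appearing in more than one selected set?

C3, C5, C7, C8 are pairwise disjoint (C3={Ivy,Fay}; C5={Gus,Mae}; C7={Lou,Ada}; C8={Jae,Ben}).
Every remaining set overlaps one of these, and no 5 of the listed sets are pairwise disjoint, so 4 is the maximum.

4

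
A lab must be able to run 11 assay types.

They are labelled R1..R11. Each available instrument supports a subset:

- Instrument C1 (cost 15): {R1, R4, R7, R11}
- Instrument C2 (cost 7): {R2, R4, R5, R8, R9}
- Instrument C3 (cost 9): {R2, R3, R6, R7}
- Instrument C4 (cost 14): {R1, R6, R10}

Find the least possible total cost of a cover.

C1, C2, C3, C4 together cover every assay (C1 ∪ C2 ∪ C3 ∪ C4 = {R1, R2, R3, R4, R5, R6, R7, R8, R9, R10, R11}); total cost 15 + 7 + 9 + 14 = 45.
No covering selection has total cost below 45.

45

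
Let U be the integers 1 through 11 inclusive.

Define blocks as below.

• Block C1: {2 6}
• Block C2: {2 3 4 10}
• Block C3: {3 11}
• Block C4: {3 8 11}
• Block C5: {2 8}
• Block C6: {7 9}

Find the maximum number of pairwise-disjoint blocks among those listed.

3

C1, C4, C6 are pairwise disjoint (C1={2,6}; C4={3,8,11}; C6={7,9}).
Every remaining block overlaps one of these, and no 4 of the listed blocks are pairwise disjoint, so 3 is the maximum.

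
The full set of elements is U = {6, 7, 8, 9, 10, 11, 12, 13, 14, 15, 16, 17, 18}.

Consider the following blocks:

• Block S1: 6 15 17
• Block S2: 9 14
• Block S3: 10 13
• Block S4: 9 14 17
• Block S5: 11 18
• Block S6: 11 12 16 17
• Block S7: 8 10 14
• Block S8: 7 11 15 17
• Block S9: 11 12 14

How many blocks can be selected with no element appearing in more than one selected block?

4

S1, S2, S3, S5 are pairwise disjoint (S1={6,15,17}; S2={9,14}; S3={10,13}; S5={11,18}).
Every remaining block overlaps one of these, and no 5 of the listed blocks are pairwise disjoint, so 4 is the maximum.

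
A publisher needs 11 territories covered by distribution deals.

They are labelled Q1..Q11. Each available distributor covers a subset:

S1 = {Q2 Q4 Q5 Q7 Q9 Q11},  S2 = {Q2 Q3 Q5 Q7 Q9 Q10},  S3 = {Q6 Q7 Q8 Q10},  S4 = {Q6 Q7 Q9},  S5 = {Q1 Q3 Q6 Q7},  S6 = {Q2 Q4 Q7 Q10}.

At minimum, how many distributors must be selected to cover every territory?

3

Take {S1, S3, S5}. Their union is {Q1, Q2, Q3, Q4, Q5, Q6, Q7, Q8, Q9, Q10, Q11}, which is all 11 territories.
Only S5 contains Q1, so S5 is forced; the remaining 7 territories need at least 2 more distributors (each remaining distributor adds at most 5) — so at least 3 distributors are needed, and 3 is optimal.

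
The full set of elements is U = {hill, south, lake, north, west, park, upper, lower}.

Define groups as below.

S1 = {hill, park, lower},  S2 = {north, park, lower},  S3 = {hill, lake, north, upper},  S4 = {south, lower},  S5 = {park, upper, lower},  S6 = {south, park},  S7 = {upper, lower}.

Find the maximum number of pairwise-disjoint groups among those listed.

S3, S6 are pairwise disjoint (S3={hill,lake,north,upper}; S6={south,park}).
Every remaining group overlaps one of these, and no 3 of the listed groups are pairwise disjoint, so 2 is the maximum.

2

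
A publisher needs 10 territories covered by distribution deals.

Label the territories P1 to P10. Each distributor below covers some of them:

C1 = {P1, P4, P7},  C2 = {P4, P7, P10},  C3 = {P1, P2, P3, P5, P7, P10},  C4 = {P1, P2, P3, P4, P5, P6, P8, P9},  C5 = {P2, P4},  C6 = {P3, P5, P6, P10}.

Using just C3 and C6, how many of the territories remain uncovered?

Union of C3, C6 = {P1, P2, P3, P5, P6, P7, P10}.
Not covered: P4, P8, P9 — 3 territories.

3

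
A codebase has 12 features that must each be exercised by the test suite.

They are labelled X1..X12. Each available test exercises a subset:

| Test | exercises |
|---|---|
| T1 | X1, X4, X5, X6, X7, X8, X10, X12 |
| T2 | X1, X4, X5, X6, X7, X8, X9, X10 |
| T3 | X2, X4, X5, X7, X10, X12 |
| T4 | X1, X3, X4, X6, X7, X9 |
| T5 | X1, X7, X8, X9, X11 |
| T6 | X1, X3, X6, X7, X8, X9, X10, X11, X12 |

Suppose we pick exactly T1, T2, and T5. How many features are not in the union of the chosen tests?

Union of T1, T2, T5 = {X1, X4, X5, X6, X7, X8, X9, X10, X11, X12}.
Not covered: X2, X3 — 2 features.

2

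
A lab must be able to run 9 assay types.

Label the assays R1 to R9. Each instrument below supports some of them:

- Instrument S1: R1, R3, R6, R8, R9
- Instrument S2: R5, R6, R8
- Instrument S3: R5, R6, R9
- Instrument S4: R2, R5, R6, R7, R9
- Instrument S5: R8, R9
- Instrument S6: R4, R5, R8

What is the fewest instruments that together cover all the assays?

3

Take {S1, S4, S6}. Their union is {R1, R2, R3, R4, R5, R6, R7, R8, R9}, which is all 9 assays.
Only S1 contains R1, so S1 is forced; the remaining 4 assays need at least 2 more instruments (each remaining instrument adds at most 3) — so at least 3 instruments are needed, and 3 is optimal.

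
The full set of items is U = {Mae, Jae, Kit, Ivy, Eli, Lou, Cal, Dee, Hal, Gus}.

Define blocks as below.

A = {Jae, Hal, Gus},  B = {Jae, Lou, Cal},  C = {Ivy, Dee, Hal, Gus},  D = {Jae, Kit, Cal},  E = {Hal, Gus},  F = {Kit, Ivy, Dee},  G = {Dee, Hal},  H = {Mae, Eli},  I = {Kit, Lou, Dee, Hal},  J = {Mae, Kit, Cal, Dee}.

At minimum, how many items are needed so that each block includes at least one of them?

4

T = {Mae, Cal, Dee, Gus} meets every block (each contains at least one member of T), and |T| = 4.
The blocks B, E, F, H are pairwise disjoint, so any hitting set needs a separate item for each — at least 4. Hence 4 is optimal.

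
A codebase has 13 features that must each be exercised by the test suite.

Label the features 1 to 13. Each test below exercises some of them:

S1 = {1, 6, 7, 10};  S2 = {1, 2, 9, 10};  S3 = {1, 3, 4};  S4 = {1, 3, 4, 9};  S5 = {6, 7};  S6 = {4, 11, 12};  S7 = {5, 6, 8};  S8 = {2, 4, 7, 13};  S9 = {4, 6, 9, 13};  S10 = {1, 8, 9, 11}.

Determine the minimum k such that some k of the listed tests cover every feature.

Take {S2, S4, S6, S7, S8}. Their union is {1, 2, 3, 4, 5, 6, 7, 8, 9, 10, 11, 12, 13}, which is all 13 features.
No 4 of the 10 tests cover everything (all 210 combinations miss at least one feature), so 5 is optimal.

5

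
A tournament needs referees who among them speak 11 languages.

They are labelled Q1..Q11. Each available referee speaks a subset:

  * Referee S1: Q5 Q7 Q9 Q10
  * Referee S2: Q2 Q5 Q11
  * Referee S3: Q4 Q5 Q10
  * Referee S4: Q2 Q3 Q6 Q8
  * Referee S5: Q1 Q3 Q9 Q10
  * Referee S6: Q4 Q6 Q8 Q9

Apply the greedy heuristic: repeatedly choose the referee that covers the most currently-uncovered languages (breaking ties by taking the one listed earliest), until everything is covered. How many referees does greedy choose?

5

Greedy: pick S1 (covers 4 new) → pick S4 (covers 4 new) → pick S2 (covers 1 new) → pick S3 (covers 1 new) → pick S5 (covers 1 new). Total picks: 5.
(The true minimum cover uses only 4 referees, so greedy is not optimal here.)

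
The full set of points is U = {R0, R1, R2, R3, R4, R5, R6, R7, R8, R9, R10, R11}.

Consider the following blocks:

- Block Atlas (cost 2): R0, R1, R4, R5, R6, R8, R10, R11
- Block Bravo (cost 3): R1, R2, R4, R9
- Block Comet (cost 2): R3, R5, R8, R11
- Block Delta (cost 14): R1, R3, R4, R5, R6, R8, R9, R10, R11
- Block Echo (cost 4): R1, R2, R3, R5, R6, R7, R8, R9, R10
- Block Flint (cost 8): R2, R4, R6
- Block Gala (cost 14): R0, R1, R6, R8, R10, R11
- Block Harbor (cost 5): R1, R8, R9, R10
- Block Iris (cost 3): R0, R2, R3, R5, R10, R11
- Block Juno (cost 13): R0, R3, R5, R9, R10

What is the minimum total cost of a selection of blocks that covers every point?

6

Atlas, Echo together cover every point (Atlas ∪ Echo = {R0, R1, R2, R3, R4, R5, R6, R7, R8, R9, R10, R11}); total cost 2 + 4 = 6.
No covering selection has total cost below 6.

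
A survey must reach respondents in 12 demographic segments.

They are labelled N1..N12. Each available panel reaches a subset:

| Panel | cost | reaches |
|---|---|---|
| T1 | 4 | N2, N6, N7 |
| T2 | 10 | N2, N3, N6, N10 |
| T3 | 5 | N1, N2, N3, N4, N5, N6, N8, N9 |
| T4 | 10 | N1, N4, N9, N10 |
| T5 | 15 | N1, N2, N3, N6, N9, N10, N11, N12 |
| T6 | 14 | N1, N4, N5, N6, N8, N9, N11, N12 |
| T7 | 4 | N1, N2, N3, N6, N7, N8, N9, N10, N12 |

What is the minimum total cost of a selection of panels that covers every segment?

T6, T7 together cover every segment (T6 ∪ T7 = {N1, N2, N3, N4, N5, N6, N7, N8, N9, N10, N11, N12}); total cost 14 + 4 = 18.
The greedy pick T7, T3, T6 costs 23; no covering selection beats 18.

18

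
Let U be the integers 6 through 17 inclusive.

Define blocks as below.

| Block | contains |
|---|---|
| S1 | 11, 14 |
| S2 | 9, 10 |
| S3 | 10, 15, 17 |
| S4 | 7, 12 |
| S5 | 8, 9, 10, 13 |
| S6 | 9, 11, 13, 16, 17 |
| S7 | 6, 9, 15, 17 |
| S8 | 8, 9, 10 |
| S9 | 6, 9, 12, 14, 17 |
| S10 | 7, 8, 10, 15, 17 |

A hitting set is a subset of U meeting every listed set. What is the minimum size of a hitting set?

The 4 points {10, 11, 12, 17} hit every block.
No choice of 3 points meets every block, so 4 is the minimum.

4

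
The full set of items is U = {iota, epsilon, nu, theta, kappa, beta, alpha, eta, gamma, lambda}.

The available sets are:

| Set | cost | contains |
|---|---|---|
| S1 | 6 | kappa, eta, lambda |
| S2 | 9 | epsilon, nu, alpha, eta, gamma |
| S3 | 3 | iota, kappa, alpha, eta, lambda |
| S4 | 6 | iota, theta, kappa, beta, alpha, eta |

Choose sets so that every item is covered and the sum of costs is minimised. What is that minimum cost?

18

S2, S3, S4 together cover every item (S2 ∪ S3 ∪ S4 = {iota, epsilon, nu, theta, kappa, beta, alpha, eta, gamma, lambda}); total cost 9 + 3 + 6 = 18.
No covering selection has total cost below 18.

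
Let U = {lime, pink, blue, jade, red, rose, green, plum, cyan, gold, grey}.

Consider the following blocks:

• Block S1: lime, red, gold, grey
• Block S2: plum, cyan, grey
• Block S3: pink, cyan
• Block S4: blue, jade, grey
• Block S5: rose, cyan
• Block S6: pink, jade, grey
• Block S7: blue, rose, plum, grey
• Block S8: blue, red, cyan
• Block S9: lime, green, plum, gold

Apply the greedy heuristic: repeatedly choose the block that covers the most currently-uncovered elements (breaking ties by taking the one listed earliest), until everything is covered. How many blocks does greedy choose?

5

Greedy: pick S1 (covers 4 new) → pick S7 (covers 3 new) → pick S3 (covers 2 new) → pick S4 (covers 1 new) → pick S9 (covers 1 new). Total picks: 5.
(The true minimum cover uses only 4 blocks, so greedy is not optimal here.)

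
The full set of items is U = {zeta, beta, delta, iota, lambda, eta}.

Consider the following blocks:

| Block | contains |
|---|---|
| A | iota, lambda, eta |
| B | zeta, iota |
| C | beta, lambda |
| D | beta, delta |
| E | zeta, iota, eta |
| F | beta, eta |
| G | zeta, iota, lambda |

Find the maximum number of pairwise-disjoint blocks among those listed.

B, C are pairwise disjoint (B={zeta,iota}; C={beta,lambda}).
Every remaining block overlaps one of these, and no 3 of the listed blocks are pairwise disjoint, so 2 is the maximum.

2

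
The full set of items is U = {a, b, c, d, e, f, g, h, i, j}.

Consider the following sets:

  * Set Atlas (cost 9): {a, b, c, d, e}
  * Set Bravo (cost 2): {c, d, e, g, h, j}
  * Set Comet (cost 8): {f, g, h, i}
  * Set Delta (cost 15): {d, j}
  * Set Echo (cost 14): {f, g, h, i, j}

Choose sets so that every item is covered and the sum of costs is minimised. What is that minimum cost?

19

Atlas, Bravo, Comet together cover every item (Atlas ∪ Bravo ∪ Comet = {a, b, c, d, e, f, g, h, i, j}); total cost 9 + 2 + 8 = 19.
No covering selection has total cost below 19.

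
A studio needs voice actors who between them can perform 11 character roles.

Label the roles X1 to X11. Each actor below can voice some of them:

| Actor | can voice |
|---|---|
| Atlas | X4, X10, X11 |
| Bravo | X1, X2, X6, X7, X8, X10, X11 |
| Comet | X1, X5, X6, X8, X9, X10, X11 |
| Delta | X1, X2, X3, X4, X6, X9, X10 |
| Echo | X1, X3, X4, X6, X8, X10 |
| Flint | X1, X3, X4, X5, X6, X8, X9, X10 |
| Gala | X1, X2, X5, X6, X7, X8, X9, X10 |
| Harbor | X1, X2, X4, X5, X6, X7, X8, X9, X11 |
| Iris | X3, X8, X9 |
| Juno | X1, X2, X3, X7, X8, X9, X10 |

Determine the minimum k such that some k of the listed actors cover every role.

2

Harbor and Juno together: Harbor ∪ Juno = {X1, X2, X3, X4, X5, X6, X7, X8, X9, X10, X11} — every role is covered.
No single actor has all 11 roles (the largest, Harbor, has 9), so 2 is optimal.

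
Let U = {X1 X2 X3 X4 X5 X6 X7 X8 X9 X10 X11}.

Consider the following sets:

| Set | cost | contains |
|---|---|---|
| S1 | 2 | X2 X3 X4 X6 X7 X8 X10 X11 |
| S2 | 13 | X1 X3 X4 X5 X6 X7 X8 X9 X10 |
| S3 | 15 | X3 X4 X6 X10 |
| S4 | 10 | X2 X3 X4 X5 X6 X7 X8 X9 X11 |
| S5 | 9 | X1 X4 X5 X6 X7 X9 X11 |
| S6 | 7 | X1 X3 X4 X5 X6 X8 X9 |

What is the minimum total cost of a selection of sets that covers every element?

S1, S6 together cover every element (S1 ∪ S6 = {X1, X2, X3, X4, X5, X6, X7, X8, X9, X10, X11}); total cost 2 + 7 = 9.
No covering selection has total cost below 9.

9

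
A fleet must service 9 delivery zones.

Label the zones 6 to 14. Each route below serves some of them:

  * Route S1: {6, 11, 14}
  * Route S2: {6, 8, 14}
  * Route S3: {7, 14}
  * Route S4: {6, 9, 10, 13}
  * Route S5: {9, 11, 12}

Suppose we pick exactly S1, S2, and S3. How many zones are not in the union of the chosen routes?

Union of S1, S2, S3 = {6, 7, 8, 11, 14}.
Not covered: 9, 10, 12, 13 — 4 zones.

4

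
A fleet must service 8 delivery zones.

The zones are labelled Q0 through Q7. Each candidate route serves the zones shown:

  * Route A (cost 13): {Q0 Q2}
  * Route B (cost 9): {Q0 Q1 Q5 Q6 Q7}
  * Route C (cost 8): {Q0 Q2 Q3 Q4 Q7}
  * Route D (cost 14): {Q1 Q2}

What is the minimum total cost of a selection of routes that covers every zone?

17

B, C together cover every zone (B ∪ C = {Q0, Q1, Q2, Q3, Q4, Q5, Q6, Q7}); total cost 9 + 8 = 17.
No covering selection has total cost below 17.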